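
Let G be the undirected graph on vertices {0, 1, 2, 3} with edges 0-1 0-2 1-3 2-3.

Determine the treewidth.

A width-2 tree decomposition is:
Bags: B1 = {0, 2, 3}  B2 = {0, 1, 3}
Tree: B1–B2
The largest bag has 3 vertices, giving width 2; this decomposition certifies tw(G) ≤ 2. Since 0–2–3–1–0 is a cycle in G, G is not acyclic. Forests are exactly the graphs of treewidth ≤ 1, so tw(G) ≥ 2. The upper and lower bounds meet at 2, so that is the treewidth.

2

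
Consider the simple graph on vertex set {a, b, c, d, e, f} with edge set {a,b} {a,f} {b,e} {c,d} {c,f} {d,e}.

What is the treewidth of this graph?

A width-2 tree decomposition is:
Bags: B1 = {a, b, e}  B2 = {a, e, f}  B3 = {c, e, f}  B4 = {c, d, e}
Tree: B1–B2, B2–B3, B3–B4
The largest bag has 3 vertices, giving width 2; this decomposition certifies tw(G) ≤ 2. For the lower bound, G contains the cycle e–b–a–f–c–d–e, so G is not a forest; only forests have treewidth ≤ 1, hence tw(G) ≥ 2. Hence tw(G) = 2 exactly.

2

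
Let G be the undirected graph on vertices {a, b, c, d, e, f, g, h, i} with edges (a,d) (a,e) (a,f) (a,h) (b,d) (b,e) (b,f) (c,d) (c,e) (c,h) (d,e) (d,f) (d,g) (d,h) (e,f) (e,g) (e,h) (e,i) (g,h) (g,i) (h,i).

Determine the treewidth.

A width-3 tree decomposition is:
Bags: B1 = {c, d, e, h}  B2 = {d, e, g, h}  B3 = {a, d, e, h}  B4 = {a, d, e, f}  B5 = {b, d, e, f}  B6 = {e, g, h, i}
Tree: B1–B2, B1–B3, B3–B4, B4–B5, B2–B6
Each bag holds 4 vertices, so the decomposition has width 3, which upper-bounds the treewidth. Conversely, {d, e, g, h} is a clique of size 4, and the vertices of any clique must share a bag in every tree decomposition; so some bag has ≥ 4 vertices and tw(G) ≥ 3. Hence tw(G) = 3 exactly.

3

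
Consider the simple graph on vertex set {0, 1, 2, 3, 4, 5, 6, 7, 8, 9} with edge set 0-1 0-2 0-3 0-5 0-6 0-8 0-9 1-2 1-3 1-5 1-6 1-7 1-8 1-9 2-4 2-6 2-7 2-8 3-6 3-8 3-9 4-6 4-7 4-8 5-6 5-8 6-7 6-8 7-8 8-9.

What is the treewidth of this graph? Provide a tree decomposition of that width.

Every bag has size at most 5, so the width is 5 − 1 = 4 and tw(G) ≤ 4. For the lower bound, the 5 vertices {0, 1, 3, 8, 9} are pairwise adjacent, and any tree decomposition puts a clique entirely inside one bag — forcing width ≥ 4. Therefore the treewidth is 4.

Treewidth 4.
One such decomposition:
Bags: B1 = {2, 4, 6, 7, 8}  B2 = {1, 2, 6, 7, 8}  B3 = {0, 1, 2, 6, 8}  B4 = {0, 1, 3, 6, 8}  B5 = {0, 1, 5, 6, 8}  B6 = {0, 1, 3, 8, 9}
Tree: B1–B2, B2–B3, B3–B4, B3–B5, B4–B6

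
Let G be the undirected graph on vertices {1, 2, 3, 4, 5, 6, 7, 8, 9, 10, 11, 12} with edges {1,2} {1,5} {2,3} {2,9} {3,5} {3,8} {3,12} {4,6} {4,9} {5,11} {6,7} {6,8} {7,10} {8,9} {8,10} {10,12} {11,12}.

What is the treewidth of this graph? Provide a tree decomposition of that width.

Treewidth 3.
Bags: B1 = {4, 6, 7, 9}  B2 = {6, 7, 8, 9}  B3 = {7, 8, 9, 10}  B4 = {2, 8, 9, 10}  B5 = {2, 3, 8, 10}  B6 = {2, 3, 10, 12}  B7 = {1, 2, 3, 12}  B8 = {1, 3, 5, 12}  B9 = {1, 5, 11, 12}
Tree: B1–B2, B2–B3, B3–B4, B4–B5, B5–B6, B6–B7, B7–B8, B8–B9

Each bag holds 4 vertices, so the decomposition has width 3, which upper-bounds the treewidth. For the lower bound: the 4 vertex sets {4,6,7}, {9}, {8}, {2,3,10,12} are disjoint, each induces a connected subgraph, and every pair is joined by at least one edge of G. Contracting each set to a single vertex therefore yields K_{4} as a minor, and since treewidth is minor-monotone, tw(G) ≥ tw(K_{4}) = 3. Therefore the treewidth is 3.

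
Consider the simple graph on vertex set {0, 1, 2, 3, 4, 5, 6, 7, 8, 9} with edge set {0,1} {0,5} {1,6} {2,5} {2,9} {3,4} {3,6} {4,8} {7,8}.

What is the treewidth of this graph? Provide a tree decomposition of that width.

Treewidth 1.
Bags: B1 = {7, 8}  B2 = {4, 8}  B3 = {3, 4}  B4 = {3, 6}  B5 = {1, 6}  B6 = {0, 1}  B7 = {0, 5}  B8 = {2, 5}  B9 = {2, 9}
Tree: B1–B2, B2–B3, B3–B4, B4–B5, B5–B6, B6–B7, B7–B8, B8–B9

Every bag has size at most 2, so the width is 2 − 1 = 1 and tw(G) ≤ 1. Since G has at least one edge (e.g. 7–8), it is not an edgeless graph, so tw(G) ≥ 1. Hence tw(G) = 1 exactly.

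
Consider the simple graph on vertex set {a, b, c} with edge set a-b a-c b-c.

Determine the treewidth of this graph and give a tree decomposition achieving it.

A single bag containing all 3 vertices is trivially a valid decomposition of width 2. On the other hand G contains the 3-clique {a, b, c}. A clique must lie in a single bag of any decomposition, so no decomposition can have width below 2. Combining the bounds, tw(G) = 2.

Treewidth 2.
Bags: B1 = {a, b, c}
Tree: (single bag)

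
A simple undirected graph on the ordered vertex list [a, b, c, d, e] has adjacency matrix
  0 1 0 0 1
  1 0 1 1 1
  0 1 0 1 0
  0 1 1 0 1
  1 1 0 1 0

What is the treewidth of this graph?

2

A width-2 tree decomposition is:
Bags: B1 = {a, b, e}  B2 = {b, d, e}  B3 = {b, c, d}
Tree: B1–B2, B2–B3
Every bag has size at most 3, so the width is 3 − 1 = 2 and tw(G) ≤ 2. Conversely, {b, d, e} is a clique of size 3, and the vertices of any clique must share a bag in every tree decomposition; so some bag has ≥ 3 vertices and tw(G) ≥ 2. Therefore the treewidth is 2.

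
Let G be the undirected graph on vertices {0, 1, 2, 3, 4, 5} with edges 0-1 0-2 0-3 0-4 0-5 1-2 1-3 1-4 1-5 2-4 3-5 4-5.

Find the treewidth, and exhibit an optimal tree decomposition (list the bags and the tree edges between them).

The largest bag has 4 vertices, giving width 3; this decomposition certifies tw(G) ≤ 3. For the lower bound, the 4 vertices {0, 1, 3, 5} are pairwise adjacent, and any tree decomposition puts a clique entirely inside one bag — forcing width ≥ 3. Combining the bounds, tw(G) = 3.

Treewidth 3.
One such decomposition:
Bags: B1 = {0, 1, 2, 4}  B2 = {0, 1, 4, 5}  B3 = {0, 1, 3, 5}
Tree: B1–B2, B2–B3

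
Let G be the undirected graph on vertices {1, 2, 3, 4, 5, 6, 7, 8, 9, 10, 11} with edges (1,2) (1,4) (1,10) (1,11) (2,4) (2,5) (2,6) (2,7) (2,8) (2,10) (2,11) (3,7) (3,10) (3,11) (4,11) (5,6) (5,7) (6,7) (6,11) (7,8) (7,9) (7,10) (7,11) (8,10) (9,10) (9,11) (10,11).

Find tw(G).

A width-3 tree decomposition is:
Bags: B1 = {1, 2, 10, 11}  B2 = {2, 7, 10, 11}  B3 = {2, 7, 8, 10}  B4 = {1, 2, 4, 11}  B5 = {3, 7, 10, 11}  B6 = {2, 6, 7, 11}  B7 = {2, 5, 6, 7}  B8 = {7, 9, 10, 11}
Tree: B1–B2, B2–B3, B1–B4, B2–B5, B2–B6, B6–B7, B2–B8
The largest bag has 4 vertices, giving width 3; this decomposition certifies tw(G) ≤ 3. For the lower bound, the 4 vertices {7, 9, 10, 11} are pairwise adjacent, and any tree decomposition puts a clique entirely inside one bag — forcing width ≥ 3. Hence tw(G) = 3 exactly.

3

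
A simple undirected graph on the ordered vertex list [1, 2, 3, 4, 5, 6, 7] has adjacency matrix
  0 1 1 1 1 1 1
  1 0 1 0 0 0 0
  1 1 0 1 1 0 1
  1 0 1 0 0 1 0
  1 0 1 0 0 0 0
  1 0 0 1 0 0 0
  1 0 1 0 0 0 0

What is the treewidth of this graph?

A width-2 tree decomposition is:
Bags: B1 = {1, 3, 7}  B2 = {1, 3, 4}  B3 = {1, 4, 6}  B4 = {1, 2, 3}  B5 = {1, 3, 5}
Tree: B1–B2, B2–B3, B1–B4, B4–B5
Every bag has size at most 3, so the width is 3 − 1 = 2 and tw(G) ≤ 2. For the lower bound, the 3 vertices {1, 2, 3} are pairwise adjacent, and any tree decomposition puts a clique entirely inside one bag — forcing width ≥ 2. Hence tw(G) = 2 exactly.

2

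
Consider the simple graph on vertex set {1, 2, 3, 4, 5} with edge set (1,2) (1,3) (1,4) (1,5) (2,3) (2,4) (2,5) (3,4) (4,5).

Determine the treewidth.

A width-3 tree decomposition is:
Bags: B1 = {1, 2, 4, 5}  B2 = {1, 2, 3, 4}
Tree: B1–B2
Every bag has size at most 4, so the width is 4 − 1 = 3 and tw(G) ≤ 3. On the other hand G contains the 4-clique {1, 2, 3, 4}. A clique must lie in a single bag of any decomposition, so no decomposition can have width below 3. Hence tw(G) = 3 exactly.

3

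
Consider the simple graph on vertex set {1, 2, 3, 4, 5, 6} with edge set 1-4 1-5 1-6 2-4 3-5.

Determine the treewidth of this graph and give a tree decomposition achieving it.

Treewidth 1.
One optimal decomposition is:
Bags: B1 = {1, 4}  B2 = {1, 6}  B3 = {1, 5}  B4 = {2, 4}  B5 = {3, 5}
Tree: B1–B2, B2–B3, B1–B4, B3–B5

Every bag has size at most 2, so the width is 2 − 1 = 1 and tw(G) ≤ 1. Any graph with an edge has treewidth ≥ 1, and G has the edge 4–1. The upper and lower bounds meet at 1, so that is the treewidth.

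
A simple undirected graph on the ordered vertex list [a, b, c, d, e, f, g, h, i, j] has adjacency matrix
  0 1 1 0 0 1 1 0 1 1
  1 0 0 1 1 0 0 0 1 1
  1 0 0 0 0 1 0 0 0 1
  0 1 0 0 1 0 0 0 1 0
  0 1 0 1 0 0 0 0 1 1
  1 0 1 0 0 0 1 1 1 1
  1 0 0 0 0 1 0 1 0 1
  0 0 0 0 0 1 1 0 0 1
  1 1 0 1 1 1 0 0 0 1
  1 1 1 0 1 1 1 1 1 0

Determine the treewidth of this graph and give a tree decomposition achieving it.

Treewidth 3.
One such decomposition:
Bags: B1 = {a, f, g, j}  B2 = {f, g, h, j}  B3 = {a, f, i, j}  B4 = {a, b, i, j}  B5 = {a, c, f, j}  B6 = {b, e, i, j}  B7 = {b, d, e, i}
Tree: B1–B2, B1–B3, B3–B4, B1–B5, B4–B6, B6–B7

Each bag holds 4 vertices, so the decomposition has width 3, which upper-bounds the treewidth. For the lower bound, the 4 vertices {b, d, e, i} are pairwise adjacent, and any tree decomposition puts a clique entirely inside one bag — forcing width ≥ 3. Combining the bounds, tw(G) = 3.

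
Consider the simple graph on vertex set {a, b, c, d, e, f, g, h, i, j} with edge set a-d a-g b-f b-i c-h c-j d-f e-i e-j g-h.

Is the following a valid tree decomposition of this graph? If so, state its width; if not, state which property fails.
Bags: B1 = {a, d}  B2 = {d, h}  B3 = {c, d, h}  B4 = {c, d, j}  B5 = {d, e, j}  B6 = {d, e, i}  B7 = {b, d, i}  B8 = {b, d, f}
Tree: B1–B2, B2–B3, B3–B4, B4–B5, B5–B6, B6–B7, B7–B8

No — vertex g appears in no bag.

A tree decomposition must satisfy three properties: every vertex lies in some bag; for every edge, both endpoints lie together in some bag; and for every vertex, the bags containing it form a connected subtree. Here vertex g appears in no bag, so the decomposition is invalid.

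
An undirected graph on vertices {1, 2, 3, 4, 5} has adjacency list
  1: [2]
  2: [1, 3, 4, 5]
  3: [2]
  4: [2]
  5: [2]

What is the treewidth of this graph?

A width-1 tree decomposition is:
Bags: B1 = {2, 3}  B2 = {2, 4}  B3 = {2, 5}  B4 = {1, 2}
Tree: B1–B2, B1–B3, B1–B4
Each bag holds 2 vertices, so the decomposition has width 1, which upper-bounds the treewidth. G has an edge, so its treewidth is at least 1. Combining the bounds, tw(G) = 1.

1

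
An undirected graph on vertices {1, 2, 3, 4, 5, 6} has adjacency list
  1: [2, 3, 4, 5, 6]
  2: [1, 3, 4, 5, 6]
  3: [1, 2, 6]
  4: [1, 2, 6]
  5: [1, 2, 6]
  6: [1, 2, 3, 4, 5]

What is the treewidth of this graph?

3

A width-3 tree decomposition is:
Bags: B1 = {1, 2, 4, 6}  B2 = {1, 2, 5, 6}  B3 = {1, 2, 3, 6}
Tree: B1–B2, B1–B3
Each bag holds 4 vertices, so the decomposition has width 3, which upper-bounds the treewidth. On the other hand G contains the 4-clique {1, 2, 3, 6}. A clique must lie in a single bag of any decomposition, so no decomposition can have width below 3. Combining the bounds, tw(G) = 3.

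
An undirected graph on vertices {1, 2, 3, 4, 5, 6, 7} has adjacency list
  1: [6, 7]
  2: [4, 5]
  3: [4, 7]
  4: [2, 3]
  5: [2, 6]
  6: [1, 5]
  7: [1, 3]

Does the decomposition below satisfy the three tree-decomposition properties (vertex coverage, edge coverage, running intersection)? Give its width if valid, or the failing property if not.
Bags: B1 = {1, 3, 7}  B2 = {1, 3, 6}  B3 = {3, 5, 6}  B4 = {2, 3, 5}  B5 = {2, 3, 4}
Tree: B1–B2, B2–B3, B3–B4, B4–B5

Yes; width 2.

Checking the three conditions: (i) the bags cover all of {1, 2, 3, 4, 5, 6, 7}; (ii) for each edge, some bag contains both endpoints; (iii) the bags containing any fixed vertex form a subtree. All hold, so the decomposition is valid with width 3 − 1 = 2.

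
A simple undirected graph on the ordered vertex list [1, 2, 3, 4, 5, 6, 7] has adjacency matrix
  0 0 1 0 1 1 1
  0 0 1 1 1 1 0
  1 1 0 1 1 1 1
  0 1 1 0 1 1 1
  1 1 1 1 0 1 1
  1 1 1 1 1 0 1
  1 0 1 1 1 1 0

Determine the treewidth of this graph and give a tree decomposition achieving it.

The largest bag has 5 vertices, giving width 4; this decomposition certifies tw(G) ≤ 4. On the other hand G contains the 5-clique {1, 3, 5, 6, 7}. A clique must lie in a single bag of any decomposition, so no decomposition can have width below 4. Therefore the treewidth is 4.

Treewidth 4.
One such decomposition:
Bags: B1 = {2, 3, 4, 5, 6}  B2 = {3, 4, 5, 6, 7}  B3 = {1, 3, 5, 6, 7}
Tree: B1–B2, B2–B3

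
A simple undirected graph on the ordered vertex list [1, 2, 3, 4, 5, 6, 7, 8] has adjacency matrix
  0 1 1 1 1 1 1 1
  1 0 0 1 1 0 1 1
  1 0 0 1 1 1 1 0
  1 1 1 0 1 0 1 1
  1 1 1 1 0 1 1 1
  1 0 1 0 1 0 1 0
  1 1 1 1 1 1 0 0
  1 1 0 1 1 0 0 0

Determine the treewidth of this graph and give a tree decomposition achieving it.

Treewidth 4.
One such decomposition:
Bags: B1 = {1, 3, 4, 5, 7}  B2 = {1, 2, 4, 5, 7}  B3 = {1, 3, 5, 6, 7}  B4 = {1, 2, 4, 5, 8}
Tree: B1–B2, B1–B3, B2–B4

The largest bag has 5 vertices, giving width 4; this decomposition certifies tw(G) ≤ 4. On the other hand G contains the 5-clique {1, 2, 4, 5, 8}. A clique must lie in a single bag of any decomposition, so no decomposition can have width below 4. The upper and lower bounds meet at 4, so that is the treewidth.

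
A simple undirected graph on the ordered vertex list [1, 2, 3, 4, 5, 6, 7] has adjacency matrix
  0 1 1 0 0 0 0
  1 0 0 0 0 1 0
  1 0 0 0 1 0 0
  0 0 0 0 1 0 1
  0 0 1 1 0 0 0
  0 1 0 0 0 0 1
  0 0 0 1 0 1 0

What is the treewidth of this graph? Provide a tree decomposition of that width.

The largest bag has 3 vertices, giving width 2; this decomposition certifies tw(G) ≤ 2. Since 7–4–5–3–1–2–6–7 is a cycle in G, G is not acyclic. Forests are exactly the graphs of treewidth ≤ 1, so tw(G) ≥ 2. The upper and lower bounds meet at 2, so that is the treewidth.

Treewidth 2.
One such decomposition:
Bags: B1 = {4, 5, 7}  B2 = {3, 5, 7}  B3 = {1, 3, 7}  B4 = {1, 2, 7}  B5 = {2, 6, 7}
Tree: B1–B2, B2–B3, B3–B4, B4–B5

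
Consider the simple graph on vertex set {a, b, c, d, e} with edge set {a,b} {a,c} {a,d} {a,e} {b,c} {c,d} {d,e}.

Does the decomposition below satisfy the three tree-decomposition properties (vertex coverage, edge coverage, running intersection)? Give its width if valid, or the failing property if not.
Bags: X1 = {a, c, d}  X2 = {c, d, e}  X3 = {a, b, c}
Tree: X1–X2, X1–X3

A tree decomposition must satisfy three properties: every vertex lies in some bag; for every edge, both endpoints lie together in some bag; and for every vertex, the bags containing it form a connected subtree. Here edge (a,e) lies in no bag, so the decomposition is invalid.

No — edge (a,e) lies in no bag.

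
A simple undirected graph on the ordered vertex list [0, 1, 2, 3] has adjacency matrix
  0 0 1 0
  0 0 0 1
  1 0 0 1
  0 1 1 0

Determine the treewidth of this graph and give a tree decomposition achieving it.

Treewidth 1.
Bags: B1 = {2, 3}  B2 = {0, 2}  B3 = {1, 3}
Tree: B1–B2, B1–B3

Every bag has size at most 2, so the width is 2 − 1 = 1 and tw(G) ≤ 1. G has an edge, so its treewidth is at least 1. Combining the bounds, tw(G) = 1.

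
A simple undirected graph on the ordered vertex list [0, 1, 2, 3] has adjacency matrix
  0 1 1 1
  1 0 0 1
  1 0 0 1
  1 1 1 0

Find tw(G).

2

A width-2 tree decomposition is:
Bags: B1 = {0, 2, 3}  B2 = {0, 1, 3}
Tree: B1–B2
The largest bag has 3 vertices, giving width 2; this decomposition certifies tw(G) ≤ 2. On the other hand G contains the 3-clique {0, 1, 3}. A clique must lie in a single bag of any decomposition, so no decomposition can have width below 2. Therefore the treewidth is 2.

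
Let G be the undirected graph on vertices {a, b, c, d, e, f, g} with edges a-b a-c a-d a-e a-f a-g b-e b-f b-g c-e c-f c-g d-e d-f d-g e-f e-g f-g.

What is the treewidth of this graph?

4

A width-4 tree decomposition is:
Bags: B1 = {a, d, e, f, g}  B2 = {a, c, e, f, g}  B3 = {a, b, e, f, g}
Tree: B1–B2, B1–B3
Each bag holds 5 vertices, so the decomposition has width 4, which upper-bounds the treewidth. On the other hand G contains the 5-clique {a, d, e, f, g}. A clique must lie in a single bag of any decomposition, so no decomposition can have width below 4. Combining the bounds, tw(G) = 4.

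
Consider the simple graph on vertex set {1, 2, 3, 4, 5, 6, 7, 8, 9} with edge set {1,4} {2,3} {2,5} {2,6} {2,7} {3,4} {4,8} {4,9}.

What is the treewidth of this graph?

1

A width-1 tree decomposition is:
Bags: B1 = {2, 6}  B2 = {2, 3}  B3 = {2, 5}  B4 = {2, 7}  B5 = {3, 4}  B6 = {4, 8}  B7 = {4, 9}  B8 = {1, 4}
Tree: B1–B2, B1–B3, B1–B4, B2–B5, B5–B6, B6–B7, B6–B8
Each bag holds 2 vertices, so the decomposition has width 1, which upper-bounds the treewidth. G has an edge, so its treewidth is at least 1. The upper and lower bounds meet at 1, so that is the treewidth.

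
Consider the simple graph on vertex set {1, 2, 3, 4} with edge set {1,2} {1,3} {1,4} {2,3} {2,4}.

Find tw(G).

2

A width-2 tree decomposition is:
Bags: B1 = {1, 2, 4}  B2 = {1, 2, 3}
Tree: B1–B2
The largest bag has 3 vertices, giving width 2; this decomposition certifies tw(G) ≤ 2. On the other hand G contains the 3-clique {1, 2, 3}. A clique must lie in a single bag of any decomposition, so no decomposition can have width below 2. Hence tw(G) = 2 exactly.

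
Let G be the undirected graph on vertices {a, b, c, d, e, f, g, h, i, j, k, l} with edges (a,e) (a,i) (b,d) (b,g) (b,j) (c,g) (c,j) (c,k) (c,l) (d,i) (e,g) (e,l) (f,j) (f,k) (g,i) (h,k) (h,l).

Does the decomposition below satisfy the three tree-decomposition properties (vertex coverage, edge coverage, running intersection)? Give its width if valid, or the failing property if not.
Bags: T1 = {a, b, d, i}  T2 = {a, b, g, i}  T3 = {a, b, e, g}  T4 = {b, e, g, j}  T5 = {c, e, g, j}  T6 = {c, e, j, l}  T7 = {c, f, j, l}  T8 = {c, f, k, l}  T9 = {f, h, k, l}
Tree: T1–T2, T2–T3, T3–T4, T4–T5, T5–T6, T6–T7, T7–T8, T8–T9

Checking the three conditions: (i) the bags cover all of {a, b, c, d, e, f, g, h, i, j, k, l}; (ii) for each edge, some bag contains both endpoints; (iii) the bags containing any fixed vertex form a subtree. All hold, so the decomposition is valid with width 4 − 1 = 3.

Yes; width 3.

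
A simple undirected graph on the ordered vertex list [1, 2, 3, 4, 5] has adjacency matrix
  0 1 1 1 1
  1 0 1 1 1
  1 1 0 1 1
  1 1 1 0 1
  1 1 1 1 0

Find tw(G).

A width-4 tree decomposition is:
Bags: B1 = {1, 2, 3, 4, 5}
Tree: (single bag)
A single bag containing all 5 vertices is trivially a valid decomposition of width 4. Conversely, {1, 2, 3, 4, 5} is a clique of size 5, and the vertices of any clique must share a bag in every tree decomposition; so some bag has ≥ 5 vertices and tw(G) ≥ 4. Therefore the treewidth is 4.

4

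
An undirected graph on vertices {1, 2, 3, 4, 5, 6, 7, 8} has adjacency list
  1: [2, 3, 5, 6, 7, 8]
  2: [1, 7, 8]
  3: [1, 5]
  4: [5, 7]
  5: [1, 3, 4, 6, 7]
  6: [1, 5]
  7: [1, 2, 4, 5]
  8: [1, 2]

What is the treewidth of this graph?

A width-2 tree decomposition is:
Bags: B1 = {1, 5, 7}  B2 = {1, 5, 6}  B3 = {1, 2, 7}  B4 = {1, 2, 8}  B5 = {1, 3, 5}  B6 = {4, 5, 7}
Tree: B1–B2, B1–B3, B3–B4, B1–B5, B1–B6
Each bag holds 3 vertices, so the decomposition has width 2, which upper-bounds the treewidth. On the other hand G contains the 3-clique {1, 2, 8}. A clique must lie in a single bag of any decomposition, so no decomposition can have width below 2. Hence tw(G) = 2 exactly.

2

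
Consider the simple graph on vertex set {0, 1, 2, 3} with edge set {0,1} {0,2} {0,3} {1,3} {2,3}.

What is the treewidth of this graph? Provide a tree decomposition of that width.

Treewidth 2.
Bags: B1 = {0, 2, 3}  B2 = {0, 1, 3}
Tree: B1–B2

Each bag holds 3 vertices, so the decomposition has width 2, which upper-bounds the treewidth. On the other hand G contains the 3-clique {0, 1, 3}. A clique must lie in a single bag of any decomposition, so no decomposition can have width below 2. The upper and lower bounds meet at 2, so that is the treewidth.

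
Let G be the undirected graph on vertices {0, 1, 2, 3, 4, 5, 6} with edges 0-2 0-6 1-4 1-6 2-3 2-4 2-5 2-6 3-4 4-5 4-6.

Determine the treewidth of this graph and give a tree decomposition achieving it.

Treewidth 2.
Bags: B1 = {2, 4, 6}  B2 = {2, 4, 5}  B3 = {1, 4, 6}  B4 = {2, 3, 4}  B5 = {0, 2, 6}
Tree: B1–B2, B1–B3, B2–B4, B1–B5

Each bag holds 3 vertices, so the decomposition has width 2, which upper-bounds the treewidth. On the other hand G contains the 3-clique {1, 4, 6}. A clique must lie in a single bag of any decomposition, so no decomposition can have width below 2. Hence tw(G) = 2 exactly.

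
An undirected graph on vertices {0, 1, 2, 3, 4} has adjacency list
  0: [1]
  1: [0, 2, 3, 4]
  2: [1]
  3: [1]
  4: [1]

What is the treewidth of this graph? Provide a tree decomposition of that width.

Treewidth 1.
One optimal decomposition is:
Bags: B1 = {1, 3}  B2 = {1, 2}  B3 = {1, 4}  B4 = {0, 1}
Tree: B1–B2, B2–B3, B2–B4

Each bag holds 2 vertices, so the decomposition has width 1, which upper-bounds the treewidth. Any graph with an edge has treewidth ≥ 1, and G has the edge 3–1. Combining the bounds, tw(G) = 1.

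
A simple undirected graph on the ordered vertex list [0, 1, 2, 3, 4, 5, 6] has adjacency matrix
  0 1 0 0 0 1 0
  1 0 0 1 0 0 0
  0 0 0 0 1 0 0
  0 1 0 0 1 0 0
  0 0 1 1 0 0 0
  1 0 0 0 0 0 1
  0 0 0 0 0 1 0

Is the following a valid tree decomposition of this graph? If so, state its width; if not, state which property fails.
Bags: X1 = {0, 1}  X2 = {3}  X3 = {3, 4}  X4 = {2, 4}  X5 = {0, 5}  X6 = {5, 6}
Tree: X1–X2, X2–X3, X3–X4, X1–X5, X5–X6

No — edge (1,3) lies in no bag.

A tree decomposition must satisfy three properties: every vertex lies in some bag; for every edge, both endpoints lie together in some bag; and for every vertex, the bags containing it form a connected subtree. Here edge (1,3) lies in no bag, so the decomposition is invalid.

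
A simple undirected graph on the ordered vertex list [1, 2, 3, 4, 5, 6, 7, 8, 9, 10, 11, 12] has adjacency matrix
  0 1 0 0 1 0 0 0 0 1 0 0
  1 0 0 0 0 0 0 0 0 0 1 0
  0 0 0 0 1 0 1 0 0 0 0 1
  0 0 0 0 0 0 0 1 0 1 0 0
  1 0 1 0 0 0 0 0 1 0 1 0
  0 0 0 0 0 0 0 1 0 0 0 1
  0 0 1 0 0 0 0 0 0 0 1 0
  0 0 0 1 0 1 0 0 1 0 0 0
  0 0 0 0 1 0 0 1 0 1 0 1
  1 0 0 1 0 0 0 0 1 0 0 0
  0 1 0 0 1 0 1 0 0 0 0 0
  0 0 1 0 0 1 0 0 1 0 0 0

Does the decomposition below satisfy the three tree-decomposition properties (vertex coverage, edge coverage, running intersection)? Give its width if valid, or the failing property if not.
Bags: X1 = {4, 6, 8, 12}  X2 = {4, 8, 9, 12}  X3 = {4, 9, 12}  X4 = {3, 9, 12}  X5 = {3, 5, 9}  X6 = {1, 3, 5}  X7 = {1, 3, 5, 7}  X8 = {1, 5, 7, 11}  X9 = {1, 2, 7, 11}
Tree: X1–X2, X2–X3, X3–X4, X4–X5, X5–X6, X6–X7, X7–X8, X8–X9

No — vertex 10 appears in no bag.

A tree decomposition must satisfy three properties: every vertex lies in some bag; for every edge, both endpoints lie together in some bag; and for every vertex, the bags containing it form a connected subtree. Here vertex 10 appears in no bag, so the decomposition is invalid.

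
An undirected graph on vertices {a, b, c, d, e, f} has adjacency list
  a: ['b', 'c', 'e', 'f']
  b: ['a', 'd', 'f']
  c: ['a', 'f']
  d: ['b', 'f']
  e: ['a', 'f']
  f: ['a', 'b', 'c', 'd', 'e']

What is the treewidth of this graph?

A width-2 tree decomposition is:
Bags: B1 = {a, b, f}  B2 = {a, c, f}  B3 = {b, d, f}  B4 = {a, e, f}
Tree: B1–B2, B1–B3, B1–B4
The largest bag has 3 vertices, giving width 2; this decomposition certifies tw(G) ≤ 2. Conversely, {b, d, f} is a clique of size 3, and the vertices of any clique must share a bag in every tree decomposition; so some bag has ≥ 3 vertices and tw(G) ≥ 2. Hence tw(G) = 2 exactly.

2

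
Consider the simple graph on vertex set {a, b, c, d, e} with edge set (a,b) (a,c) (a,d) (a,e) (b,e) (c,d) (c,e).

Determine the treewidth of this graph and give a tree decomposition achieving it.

Treewidth 2.
Bags: B1 = {a, c, e}  B2 = {a, c, d}  B3 = {a, b, e}
Tree: B1–B2, B1–B3

Every bag has size at most 3, so the width is 3 − 1 = 2 and tw(G) ≤ 2. On the other hand G contains the 3-clique {a, c, d}. A clique must lie in a single bag of any decomposition, so no decomposition can have width below 2. Therefore the treewidth is 2.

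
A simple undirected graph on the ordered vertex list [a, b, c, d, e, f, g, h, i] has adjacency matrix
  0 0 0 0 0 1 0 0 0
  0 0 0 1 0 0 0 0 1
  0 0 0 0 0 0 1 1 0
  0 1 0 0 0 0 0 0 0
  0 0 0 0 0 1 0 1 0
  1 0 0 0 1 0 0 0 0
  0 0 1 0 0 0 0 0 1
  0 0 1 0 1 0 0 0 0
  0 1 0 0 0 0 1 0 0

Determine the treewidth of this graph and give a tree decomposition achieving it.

Treewidth 1.
One such decomposition:
Bags: B1 = {a, f}  B2 = {e, f}  B3 = {e, h}  B4 = {c, h}  B5 = {c, g}  B6 = {g, i}  B7 = {b, i}  B8 = {b, d}
Tree: B1–B2, B2–B3, B3–B4, B4–B5, B5–B6, B6–B7, B7–B8

Each bag holds 2 vertices, so the decomposition has width 1, which upper-bounds the treewidth. Any graph with an edge has treewidth ≥ 1, and G has the edge a–f. The upper and lower bounds meet at 1, so that is the treewidth.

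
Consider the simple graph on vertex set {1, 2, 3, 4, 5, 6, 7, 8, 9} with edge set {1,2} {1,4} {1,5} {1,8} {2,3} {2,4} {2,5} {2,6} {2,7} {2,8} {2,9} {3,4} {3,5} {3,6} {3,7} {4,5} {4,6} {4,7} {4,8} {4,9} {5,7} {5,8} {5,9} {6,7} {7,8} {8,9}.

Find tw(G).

A width-4 tree decomposition is:
Bags: B1 = {2, 4, 5, 7, 8}  B2 = {2, 4, 5, 8, 9}  B3 = {1, 2, 4, 5, 8}  B4 = {2, 3, 4, 5, 7}  B5 = {2, 3, 4, 6, 7}
Tree: B1–B2, B1–B3, B1–B4, B4–B5
Each bag holds 5 vertices, so the decomposition has width 4, which upper-bounds the treewidth. For the lower bound, the 5 vertices {1, 2, 4, 5, 8} are pairwise adjacent, and any tree decomposition puts a clique entirely inside one bag — forcing width ≥ 4. The upper and lower bounds meet at 4, so that is the treewidth.

4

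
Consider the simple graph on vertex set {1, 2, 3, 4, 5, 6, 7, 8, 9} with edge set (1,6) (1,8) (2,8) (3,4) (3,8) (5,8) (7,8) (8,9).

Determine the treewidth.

A width-1 tree decomposition is:
Bags: B1 = {1, 8}  B2 = {5, 8}  B3 = {7, 8}  B4 = {8, 9}  B5 = {3, 8}  B6 = {1, 6}  B7 = {2, 8}  B8 = {3, 4}
Tree: B1–B2, B2–B3, B2–B4, B3–B5, B1–B6, B1–B7, B5–B8
Each bag holds 2 vertices, so the decomposition has width 1, which upper-bounds the treewidth. Since G has at least one edge (e.g. 1–8), it is not an edgeless graph, so tw(G) ≥ 1. The upper and lower bounds meet at 1, so that is the treewidth.

1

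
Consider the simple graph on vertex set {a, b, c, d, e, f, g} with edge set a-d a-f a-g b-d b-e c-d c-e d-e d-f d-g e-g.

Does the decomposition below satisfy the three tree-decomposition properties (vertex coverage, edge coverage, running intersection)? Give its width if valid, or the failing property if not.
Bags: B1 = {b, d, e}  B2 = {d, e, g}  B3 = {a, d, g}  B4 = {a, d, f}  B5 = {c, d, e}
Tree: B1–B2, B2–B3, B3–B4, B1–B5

Yes; width 2.

Vertex coverage: the bags together contain {a, b, c, d, e, f, g}, the full vertex set. Edge coverage: each edge of G has both endpoints in at least one bag. Running intersection: for every vertex, the bags containing it form a connected subtree. All three properties hold, so this is a valid tree decomposition of width max|bag| − 1 = 2, and hence tw(G) ≤ 2.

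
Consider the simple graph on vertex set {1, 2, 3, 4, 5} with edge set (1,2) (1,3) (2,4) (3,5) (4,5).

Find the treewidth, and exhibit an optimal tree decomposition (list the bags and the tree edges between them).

Every bag has size at most 3, so the width is 3 − 1 = 2 and tw(G) ≤ 2. The edges 2–1–3–5–4–2 form a cycle, so G is not a tree and its treewidth is at least 2. Therefore the treewidth is 2.

Treewidth 2.
One optimal decomposition is:
Bags: B1 = {1, 2, 3}  B2 = {2, 3, 5}  B3 = {2, 4, 5}
Tree: B1–B2, B2–B3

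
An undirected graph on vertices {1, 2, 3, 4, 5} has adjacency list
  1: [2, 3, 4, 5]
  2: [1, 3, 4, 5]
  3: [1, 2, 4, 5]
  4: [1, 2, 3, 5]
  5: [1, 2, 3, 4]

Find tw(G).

A width-4 tree decomposition is:
Bags: B1 = {1, 2, 3, 4, 5}
Tree: (single bag)
With just one bag of size 5, the width is 5 − 1 = 4, so tw(G) ≤ 4. On the other hand G contains the 5-clique {1, 2, 3, 4, 5}. A clique must lie in a single bag of any decomposition, so no decomposition can have width below 4. Hence tw(G) = 4 exactly.

4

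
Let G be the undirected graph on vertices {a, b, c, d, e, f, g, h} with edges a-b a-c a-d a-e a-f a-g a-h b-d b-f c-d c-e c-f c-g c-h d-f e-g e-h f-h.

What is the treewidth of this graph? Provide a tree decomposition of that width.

Treewidth 3.
Bags: B1 = {a, c, e, g}  B2 = {a, c, e, h}  B3 = {a, c, f, h}  B4 = {a, c, d, f}  B5 = {a, b, d, f}
Tree: B1–B2, B2–B3, B3–B4, B4–B5

Every bag has size at most 4, so the width is 4 − 1 = 3 and tw(G) ≤ 3. Conversely, {a, c, e, g} is a clique of size 4, and the vertices of any clique must share a bag in every tree decomposition; so some bag has ≥ 4 vertices and tw(G) ≥ 3. Hence tw(G) = 3 exactly.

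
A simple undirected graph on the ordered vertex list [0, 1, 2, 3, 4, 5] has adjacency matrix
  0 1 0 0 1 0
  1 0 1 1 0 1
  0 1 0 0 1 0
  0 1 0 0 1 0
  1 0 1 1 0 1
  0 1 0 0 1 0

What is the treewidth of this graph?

2

A width-2 tree decomposition is:
Bags: B1 = {1, 2, 4}  B2 = {0, 1, 4}  B3 = {1, 4, 5}  B4 = {1, 3, 4}
Tree: B1–B2, B2–B3, B3–B4
The largest bag has 3 vertices, giving width 2; this decomposition certifies tw(G) ≤ 2. Since 4–2–1–0–4 is a cycle in G, G is not acyclic. Forests are exactly the graphs of treewidth ≤ 1, so tw(G) ≥ 2. The upper and lower bounds meet at 2, so that is the treewidth.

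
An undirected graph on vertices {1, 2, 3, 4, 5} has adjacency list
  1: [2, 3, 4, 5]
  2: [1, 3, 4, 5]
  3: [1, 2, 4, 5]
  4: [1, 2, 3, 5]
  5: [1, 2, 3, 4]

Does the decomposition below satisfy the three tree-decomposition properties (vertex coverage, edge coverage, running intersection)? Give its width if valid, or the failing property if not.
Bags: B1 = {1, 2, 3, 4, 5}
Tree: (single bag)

Vertex coverage: the bags together contain {1, 2, 3, 4, 5}, the full vertex set. Edge coverage: each edge of G has both endpoints in at least one bag. Running intersection: for every vertex, the bags containing it form a connected subtree. All three properties hold, so this is a valid tree decomposition of width max|bag| − 1 = 4, and hence tw(G) ≤ 4.

Yes; width 4.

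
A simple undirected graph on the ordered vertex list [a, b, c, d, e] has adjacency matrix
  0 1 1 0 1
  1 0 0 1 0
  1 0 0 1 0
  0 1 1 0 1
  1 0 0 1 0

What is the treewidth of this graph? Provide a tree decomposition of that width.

Every bag has size at most 3, so the width is 3 − 1 = 2 and tw(G) ≤ 2. The edges c–d–b–a–c form a cycle, so G is not a tree and its treewidth is at least 2. Combining the bounds, tw(G) = 2.

Treewidth 2.
Bags: B1 = {a, c, d}  B2 = {a, b, d}  B3 = {a, d, e}
Tree: B1–B2, B2–B3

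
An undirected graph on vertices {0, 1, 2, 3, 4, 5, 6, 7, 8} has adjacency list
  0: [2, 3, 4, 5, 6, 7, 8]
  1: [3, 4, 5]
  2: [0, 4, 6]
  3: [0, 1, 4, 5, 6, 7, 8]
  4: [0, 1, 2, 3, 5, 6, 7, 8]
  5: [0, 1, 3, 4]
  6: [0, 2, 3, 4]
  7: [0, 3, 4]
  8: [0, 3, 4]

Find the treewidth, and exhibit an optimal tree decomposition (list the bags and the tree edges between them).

Every bag has size at most 4, so the width is 4 − 1 = 3 and tw(G) ≤ 3. On the other hand G contains the 4-clique {0, 2, 4, 6}. A clique must lie in a single bag of any decomposition, so no decomposition can have width below 3. Hence tw(G) = 3 exactly.

Treewidth 3.
One such decomposition:
Bags: B1 = {0, 3, 4, 5}  B2 = {0, 3, 4, 6}  B3 = {0, 3, 4, 8}  B4 = {0, 3, 4, 7}  B5 = {0, 2, 4, 6}  B6 = {1, 3, 4, 5}
Tree: B1–B2, B2–B3, B3–B4, B2–B5, B1–B6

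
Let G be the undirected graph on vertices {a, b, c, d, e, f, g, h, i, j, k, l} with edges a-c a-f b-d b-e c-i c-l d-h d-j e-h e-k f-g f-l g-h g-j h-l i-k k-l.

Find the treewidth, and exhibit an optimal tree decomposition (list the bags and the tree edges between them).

Treewidth 3.
Bags: B1 = {b, d, e, j}  B2 = {d, e, h, j}  B3 = {e, g, h, j}  B4 = {e, g, h, k}  B5 = {g, h, k, l}  B6 = {f, g, k, l}  B7 = {f, i, k, l}  B8 = {c, f, i, l}  B9 = {a, c, f, i}
Tree: B1–B2, B2–B3, B3–B4, B4–B5, B5–B6, B6–B7, B7–B8, B8–B9

Each bag holds 4 vertices, so the decomposition has width 3, which upper-bounds the treewidth. For the lower bound: the 4 vertex sets {b,d,j}, {e}, {h}, {f,g,k,l} are disjoint, each induces a connected subgraph, and every pair is joined by at least one edge of G. Contracting each set to a single vertex therefore yields K_{4} as a minor, and since treewidth is minor-monotone, tw(G) ≥ tw(K_{4}) = 3. Combining the bounds, tw(G) = 3.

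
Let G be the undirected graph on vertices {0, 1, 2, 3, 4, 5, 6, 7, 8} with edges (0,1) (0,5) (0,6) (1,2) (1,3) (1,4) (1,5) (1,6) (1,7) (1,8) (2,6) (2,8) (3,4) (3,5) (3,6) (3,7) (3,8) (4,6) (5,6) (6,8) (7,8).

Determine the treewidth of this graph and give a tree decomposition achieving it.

Treewidth 3.
One such decomposition:
Bags: B1 = {1, 3, 5, 6}  B2 = {1, 3, 6, 8}  B3 = {0, 1, 5, 6}  B4 = {1, 3, 7, 8}  B5 = {1, 2, 6, 8}  B6 = {1, 3, 4, 6}
Tree: B1–B2, B1–B3, B2–B4, B2–B5, B2–B6

Every bag has size at most 4, so the width is 4 − 1 = 3 and tw(G) ≤ 3. On the other hand G contains the 4-clique {0, 1, 5, 6}. A clique must lie in a single bag of any decomposition, so no decomposition can have width below 3. Combining the bounds, tw(G) = 3.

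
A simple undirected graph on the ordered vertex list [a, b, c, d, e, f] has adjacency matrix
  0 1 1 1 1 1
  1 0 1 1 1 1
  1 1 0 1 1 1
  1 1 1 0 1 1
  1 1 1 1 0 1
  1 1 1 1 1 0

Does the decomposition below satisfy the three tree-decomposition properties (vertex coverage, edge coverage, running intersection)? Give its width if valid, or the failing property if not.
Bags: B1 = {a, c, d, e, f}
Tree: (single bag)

No — vertex b appears in no bag.

A tree decomposition must satisfy three properties: every vertex lies in some bag; for every edge, both endpoints lie together in some bag; and for every vertex, the bags containing it form a connected subtree. Here vertex b appears in no bag, so the decomposition is invalid.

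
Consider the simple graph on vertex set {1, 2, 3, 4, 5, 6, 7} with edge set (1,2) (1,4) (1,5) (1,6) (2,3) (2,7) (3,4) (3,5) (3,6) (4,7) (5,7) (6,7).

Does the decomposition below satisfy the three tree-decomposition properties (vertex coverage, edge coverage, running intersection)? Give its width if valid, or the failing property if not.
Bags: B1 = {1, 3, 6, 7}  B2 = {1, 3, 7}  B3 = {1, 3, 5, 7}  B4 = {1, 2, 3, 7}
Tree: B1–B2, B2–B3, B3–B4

No — vertex 4 appears in no bag.

A tree decomposition must satisfy three properties: every vertex lies in some bag; for every edge, both endpoints lie together in some bag; and for every vertex, the bags containing it form a connected subtree. Here vertex 4 appears in no bag, so the decomposition is invalid.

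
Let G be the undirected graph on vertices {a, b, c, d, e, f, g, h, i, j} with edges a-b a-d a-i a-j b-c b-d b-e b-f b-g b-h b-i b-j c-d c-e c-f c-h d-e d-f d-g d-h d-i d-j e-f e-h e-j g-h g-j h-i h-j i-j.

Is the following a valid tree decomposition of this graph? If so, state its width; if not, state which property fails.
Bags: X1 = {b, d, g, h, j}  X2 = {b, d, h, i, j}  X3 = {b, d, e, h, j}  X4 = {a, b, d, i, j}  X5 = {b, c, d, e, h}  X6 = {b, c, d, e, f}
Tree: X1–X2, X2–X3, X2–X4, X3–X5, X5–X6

Every vertex of G appears in some bag (union = {a, b, c, d, e, f, g, h, i, j}); every edge is covered by a bag; and for each vertex v the set of bags containing v is connected in the bag tree. The decomposition is therefore valid. The largest bag has 5 vertices, so the width is 4.

Yes; width 4.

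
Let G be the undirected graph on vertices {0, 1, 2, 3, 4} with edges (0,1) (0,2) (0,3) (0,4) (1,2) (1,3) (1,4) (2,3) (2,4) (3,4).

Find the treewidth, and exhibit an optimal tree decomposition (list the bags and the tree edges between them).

Treewidth 4.
Bags: B1 = {0, 1, 2, 3, 4}
Tree: (single bag)

With just one bag of size 5, the width is 5 − 1 = 4, so tw(G) ≤ 4. Conversely, {0, 1, 2, 3, 4} is a clique of size 5, and the vertices of any clique must share a bag in every tree decomposition; so some bag has ≥ 5 vertices and tw(G) ≥ 4. The upper and lower bounds meet at 4, so that is the treewidth.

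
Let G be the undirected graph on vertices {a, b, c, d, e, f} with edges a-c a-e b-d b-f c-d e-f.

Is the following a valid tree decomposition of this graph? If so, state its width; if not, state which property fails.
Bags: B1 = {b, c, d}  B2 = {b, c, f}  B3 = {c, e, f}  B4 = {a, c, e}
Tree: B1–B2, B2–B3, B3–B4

Yes; width 2.

Vertex coverage: the bags together contain {a, b, c, d, e, f}, the full vertex set. Edge coverage: each edge of G has both endpoints in at least one bag. Running intersection: for every vertex, the bags containing it form a connected subtree. All three properties hold, so this is a valid tree decomposition of width max|bag| − 1 = 2, and hence tw(G) ≤ 2.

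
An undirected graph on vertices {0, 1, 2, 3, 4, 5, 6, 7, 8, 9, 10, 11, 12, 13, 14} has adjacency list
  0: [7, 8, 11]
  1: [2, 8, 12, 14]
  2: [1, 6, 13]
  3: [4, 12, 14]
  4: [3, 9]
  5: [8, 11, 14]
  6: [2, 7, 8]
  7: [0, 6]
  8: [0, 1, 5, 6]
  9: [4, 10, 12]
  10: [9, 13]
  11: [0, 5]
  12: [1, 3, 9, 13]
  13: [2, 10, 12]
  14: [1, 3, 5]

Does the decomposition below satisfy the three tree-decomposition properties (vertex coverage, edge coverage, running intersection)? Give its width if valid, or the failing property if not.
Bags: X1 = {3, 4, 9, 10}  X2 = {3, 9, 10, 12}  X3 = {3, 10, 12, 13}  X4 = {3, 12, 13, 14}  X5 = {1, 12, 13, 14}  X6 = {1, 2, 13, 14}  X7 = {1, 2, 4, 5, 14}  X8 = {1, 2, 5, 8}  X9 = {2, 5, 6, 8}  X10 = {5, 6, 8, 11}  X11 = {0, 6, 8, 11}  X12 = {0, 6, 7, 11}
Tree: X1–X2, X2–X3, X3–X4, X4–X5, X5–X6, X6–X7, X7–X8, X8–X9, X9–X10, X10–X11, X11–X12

No — bags containing vertex 4 are not connected in the tree.

A tree decomposition must satisfy three properties: every vertex lies in some bag; for every edge, both endpoints lie together in some bag; and for every vertex, the bags containing it form a connected subtree. Here bags containing vertex 4 are not connected in the tree, so the decomposition is invalid.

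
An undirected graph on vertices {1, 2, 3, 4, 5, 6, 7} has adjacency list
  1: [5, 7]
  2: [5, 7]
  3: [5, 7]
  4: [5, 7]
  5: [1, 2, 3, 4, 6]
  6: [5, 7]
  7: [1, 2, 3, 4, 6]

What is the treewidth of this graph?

2

A width-2 tree decomposition is:
Bags: B1 = {5, 6, 7}  B2 = {2, 5, 7}  B3 = {3, 5, 7}  B4 = {4, 5, 7}  B5 = {1, 5, 7}
Tree: B1–B2, B2–B3, B3–B4, B4–B5
Every bag has size at most 3, so the width is 3 − 1 = 2 and tw(G) ≤ 2. The edges 7–6–5–2–7 form a cycle, so G is not a tree and its treewidth is at least 2. Hence tw(G) = 2 exactly.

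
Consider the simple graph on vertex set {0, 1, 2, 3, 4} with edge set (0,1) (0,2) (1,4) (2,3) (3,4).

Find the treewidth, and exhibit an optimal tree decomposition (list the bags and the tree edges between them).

Treewidth 2.
Bags: B1 = {2, 3, 4}  B2 = {0, 2, 4}  B3 = {0, 1, 4}
Tree: B1–B2, B2–B3

Each bag holds 3 vertices, so the decomposition has width 2, which upper-bounds the treewidth. The edges 4–3–2–0–1–4 form a cycle, so G is not a tree and its treewidth is at least 2. Therefore the treewidth is 2.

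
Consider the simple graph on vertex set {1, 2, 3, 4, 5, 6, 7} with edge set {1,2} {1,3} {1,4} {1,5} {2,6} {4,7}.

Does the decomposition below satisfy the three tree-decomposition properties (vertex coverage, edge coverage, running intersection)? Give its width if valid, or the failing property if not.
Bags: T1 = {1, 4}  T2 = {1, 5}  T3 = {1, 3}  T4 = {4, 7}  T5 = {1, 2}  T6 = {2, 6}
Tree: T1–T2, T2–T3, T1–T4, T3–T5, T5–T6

Every vertex of G appears in some bag (union = {1, 2, 3, 4, 5, 6, 7}); every edge is covered by a bag; and for each vertex v the set of bags containing v is connected in the bag tree. The decomposition is therefore valid. The largest bag has 2 vertices, so the width is 1.

Yes; width 1.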